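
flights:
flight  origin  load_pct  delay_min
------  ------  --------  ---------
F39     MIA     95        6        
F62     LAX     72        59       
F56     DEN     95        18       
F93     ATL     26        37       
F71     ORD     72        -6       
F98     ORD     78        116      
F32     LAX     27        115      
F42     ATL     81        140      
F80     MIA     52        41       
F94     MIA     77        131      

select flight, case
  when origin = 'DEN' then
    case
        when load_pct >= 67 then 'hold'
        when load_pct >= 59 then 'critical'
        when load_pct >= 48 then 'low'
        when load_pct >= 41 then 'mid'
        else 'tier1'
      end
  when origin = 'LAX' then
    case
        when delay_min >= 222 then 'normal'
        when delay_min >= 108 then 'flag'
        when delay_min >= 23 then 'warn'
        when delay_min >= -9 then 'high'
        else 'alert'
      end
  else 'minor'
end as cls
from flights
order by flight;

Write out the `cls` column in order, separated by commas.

flag, minor, minor, hold, warn, minor, minor, minor, minor, minor

flight=F32: origin='LAX' → inner[delay_min >= 108] → flag
flight=F39: origin='MIA' → outer ELSE → minor
flight=F42: origin='ATL' → outer ELSE → minor
flight=F56: origin='DEN' → inner[load_pct >= 67] → hold
flight=F62: origin='LAX' → inner[delay_min >= 23] → warn
flight=F71: origin='ORD' → outer ELSE → minor
flight=F80: origin='MIA' → outer ELSE → minor
flight=F93: origin='ATL' → outer ELSE → minor
flight=F94: origin='MIA' → outer ELSE → minor
flight=F98: origin='ORD' → outer ELSE → minor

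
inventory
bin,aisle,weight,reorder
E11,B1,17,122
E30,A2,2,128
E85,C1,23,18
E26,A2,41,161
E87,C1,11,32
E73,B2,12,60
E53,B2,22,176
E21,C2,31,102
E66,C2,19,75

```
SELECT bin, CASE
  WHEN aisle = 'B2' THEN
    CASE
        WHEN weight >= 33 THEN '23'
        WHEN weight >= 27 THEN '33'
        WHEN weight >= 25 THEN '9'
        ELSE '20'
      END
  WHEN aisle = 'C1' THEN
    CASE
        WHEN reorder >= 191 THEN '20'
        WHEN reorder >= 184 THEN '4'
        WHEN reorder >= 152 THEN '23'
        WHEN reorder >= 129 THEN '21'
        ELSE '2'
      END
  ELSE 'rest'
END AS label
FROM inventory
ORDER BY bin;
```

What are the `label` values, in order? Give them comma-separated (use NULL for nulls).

rest, rest, rest, rest, 20, rest, 20, 2, 2

bin=E11: aisle='B1' → outer ELSE → rest
bin=E21: aisle='C2' → outer ELSE → rest
bin=E26: aisle='A2' → outer ELSE → rest
bin=E30: aisle='A2' → outer ELSE → rest
bin=E53: aisle='B2' → inner[ELSE] → 20
bin=E66: aisle='C2' → outer ELSE → rest
bin=E73: aisle='B2' → inner[ELSE] → 20
bin=E85: aisle='C1' → inner[ELSE] → 2
bin=E87: aisle='C1' → inner[ELSE] → 2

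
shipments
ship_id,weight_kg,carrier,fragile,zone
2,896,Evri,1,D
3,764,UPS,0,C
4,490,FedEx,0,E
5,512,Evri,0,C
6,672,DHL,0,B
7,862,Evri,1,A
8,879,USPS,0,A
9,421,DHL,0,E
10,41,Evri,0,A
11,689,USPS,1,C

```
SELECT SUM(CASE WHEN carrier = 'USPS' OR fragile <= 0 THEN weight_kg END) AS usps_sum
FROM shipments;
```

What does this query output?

4468

ship_id=2: ✗
ship_id=3: ✓ → 764
ship_id=4: ✓ → 490
ship_id=5: ✓ → 512
ship_id=6: ✓ → 672
ship_id=7: ✗
ship_id=8: ✓ → 879
ship_id=9: ✓ → 421
ship_id=10: ✓ → 41
ship_id=11: ✓ → 689
usps_sum = 764 + 490 + 512 + 672 + 879 + 421 + 41 + 689 = 4468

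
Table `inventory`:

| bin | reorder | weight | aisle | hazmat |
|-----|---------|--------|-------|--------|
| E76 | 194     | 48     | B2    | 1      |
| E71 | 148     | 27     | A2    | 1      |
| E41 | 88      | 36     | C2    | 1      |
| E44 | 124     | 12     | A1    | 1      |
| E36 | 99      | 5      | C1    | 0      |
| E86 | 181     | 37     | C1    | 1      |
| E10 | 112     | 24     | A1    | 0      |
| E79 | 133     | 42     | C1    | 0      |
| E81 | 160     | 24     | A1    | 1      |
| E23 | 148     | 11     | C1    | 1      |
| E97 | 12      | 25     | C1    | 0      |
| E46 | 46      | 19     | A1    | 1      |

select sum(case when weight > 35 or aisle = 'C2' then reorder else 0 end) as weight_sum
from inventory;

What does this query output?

bin=E76: ✓ → 194
bin=E71: ✗
bin=E41: ✓ → 88
bin=E44: ✗
bin=E36: ✗
bin=E86: ✓ → 181
bin=E10: ✗
bin=E79: ✓ → 133
bin=E81: ✗
bin=E23: ✗
bin=E97: ✗
bin=E46: ✗
weight_sum = 194 + 88 + 181 + 133 = 596

596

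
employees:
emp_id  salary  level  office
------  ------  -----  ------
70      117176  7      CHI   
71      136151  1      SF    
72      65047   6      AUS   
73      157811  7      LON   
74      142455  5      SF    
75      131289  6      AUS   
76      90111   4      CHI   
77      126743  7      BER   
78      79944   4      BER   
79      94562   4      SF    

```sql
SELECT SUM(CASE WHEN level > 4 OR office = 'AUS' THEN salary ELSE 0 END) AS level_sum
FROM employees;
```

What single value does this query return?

740521

emp_id=70: ✓ → 117176
emp_id=71: ✗
emp_id=72: ✓ → 65047
emp_id=73: ✓ → 157811
emp_id=74: ✓ → 142455
emp_id=75: ✓ → 131289
emp_id=76: ✗
emp_id=77: ✓ → 126743
emp_id=78: ✗
emp_id=79: ✗
level_sum = 117176 + 65047 + 157811 + 142455 + 131289 + 126743 = 740521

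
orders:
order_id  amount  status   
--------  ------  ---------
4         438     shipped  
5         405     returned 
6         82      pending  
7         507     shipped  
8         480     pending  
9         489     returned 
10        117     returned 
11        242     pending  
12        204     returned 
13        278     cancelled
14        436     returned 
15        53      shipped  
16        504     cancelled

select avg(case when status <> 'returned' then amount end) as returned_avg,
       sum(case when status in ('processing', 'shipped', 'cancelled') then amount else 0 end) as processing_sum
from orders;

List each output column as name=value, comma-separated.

returned_avg=323, processing_sum=1780

[returned_avg: status <> 'returned']
order_id=4: ✓ → 438
order_id=5: ✗
order_id=6: ✓ → 82
order_id=7: ✓ → 507
order_id=8: ✓ → 480
order_id=9: ✗
order_id=10: ✗
order_id=11: ✓ → 242
order_id=12: ✗
order_id=13: ✓ → 278
order_id=14: ✗
order_id=15: ✓ → 53
order_id=16: ✓ → 504
returned_avg = (438 + 82 + 507 + 480 + 242 + 278 + 53 + 504) / 8 = 323
—
[processing_sum: status in ('processing', 'shipped', 'cancelled')]
order_id=4: ✓ → 438
order_id=5: ✗
order_id=6: ✗
order_id=7: ✓ → 507
order_id=8: ✗
order_id=9: ✗
order_id=10: ✗
order_id=11: ✗
order_id=12: ✗
order_id=13: ✓ → 278
order_id=14: ✗
order_id=15: ✓ → 53
order_id=16: ✓ → 504
processing_sum = 438 + 507 + 278 + 53 + 504 = 1780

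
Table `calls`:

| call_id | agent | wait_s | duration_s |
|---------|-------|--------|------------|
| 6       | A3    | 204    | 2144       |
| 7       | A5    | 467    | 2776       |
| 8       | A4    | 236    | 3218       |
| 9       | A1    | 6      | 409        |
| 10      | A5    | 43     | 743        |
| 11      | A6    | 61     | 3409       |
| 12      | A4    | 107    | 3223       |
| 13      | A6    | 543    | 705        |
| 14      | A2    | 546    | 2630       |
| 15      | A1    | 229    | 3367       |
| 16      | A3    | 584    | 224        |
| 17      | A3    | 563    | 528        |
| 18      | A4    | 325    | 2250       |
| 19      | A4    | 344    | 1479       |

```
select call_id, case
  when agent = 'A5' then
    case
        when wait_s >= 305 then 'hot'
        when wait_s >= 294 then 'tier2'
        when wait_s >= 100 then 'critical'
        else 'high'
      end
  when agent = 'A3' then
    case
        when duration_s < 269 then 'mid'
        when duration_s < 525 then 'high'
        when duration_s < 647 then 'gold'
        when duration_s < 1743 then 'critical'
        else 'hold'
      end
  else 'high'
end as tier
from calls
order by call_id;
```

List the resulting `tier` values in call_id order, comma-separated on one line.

hold, hot, high, high, high, high, high, high, high, high, mid, gold, high, high

call_id=6: agent='A3' → inner[ELSE] → hold
call_id=7: agent='A5' → inner[wait_s >= 305] → hot
call_id=8: agent='A4' → outer ELSE → high
call_id=9: agent='A1' → outer ELSE → high
call_id=10: agent='A5' → inner[ELSE] → high
call_id=11: agent='A6' → outer ELSE → high
call_id=12: agent='A4' → outer ELSE → high
call_id=13: agent='A6' → outer ELSE → high
call_id=14: agent='A2' → outer ELSE → high
call_id=15: agent='A1' → outer ELSE → high
call_id=16: agent='A3' → inner[duration_s < 269] → mid
call_id=17: agent='A3' → inner[duration_s < 647] → gold
call_id=18: agent='A4' → outer ELSE → high
call_id=19: agent='A4' → outer ELSE → high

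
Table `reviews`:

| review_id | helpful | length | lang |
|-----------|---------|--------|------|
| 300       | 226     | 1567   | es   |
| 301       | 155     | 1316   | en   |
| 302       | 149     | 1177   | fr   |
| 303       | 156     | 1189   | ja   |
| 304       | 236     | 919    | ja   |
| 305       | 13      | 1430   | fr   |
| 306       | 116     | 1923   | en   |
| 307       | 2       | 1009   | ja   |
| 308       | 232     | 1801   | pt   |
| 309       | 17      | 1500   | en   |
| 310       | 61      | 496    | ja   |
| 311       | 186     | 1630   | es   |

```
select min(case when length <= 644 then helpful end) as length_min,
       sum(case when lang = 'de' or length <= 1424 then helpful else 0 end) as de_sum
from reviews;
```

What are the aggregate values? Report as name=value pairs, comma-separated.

[length_min: length <= 644]
review_id=300: ✗
review_id=301: ✗
review_id=302: ✗
review_id=303: ✗
review_id=304: ✗
review_id=305: ✗
review_id=306: ✗
review_id=307: ✗
review_id=308: ✗
review_id=309: ✗
review_id=310: ✓ → 61
review_id=311: ✗
length_min = MIN(61) = 61
—
[de_sum: lang = 'de' or length <= 1424]
review_id=300: ✗
review_id=301: ✓ → 155
review_id=302: ✓ → 149
review_id=303: ✓ → 156
review_id=304: ✓ → 236
review_id=305: ✗
review_id=306: ✗
review_id=307: ✓ → 2
review_id=308: ✗
review_id=309: ✗
review_id=310: ✓ → 61
review_id=311: ✗
de_sum = 155 + 149 + 156 + 236 + 2 + 61 = 759

length_min=61, de_sum=759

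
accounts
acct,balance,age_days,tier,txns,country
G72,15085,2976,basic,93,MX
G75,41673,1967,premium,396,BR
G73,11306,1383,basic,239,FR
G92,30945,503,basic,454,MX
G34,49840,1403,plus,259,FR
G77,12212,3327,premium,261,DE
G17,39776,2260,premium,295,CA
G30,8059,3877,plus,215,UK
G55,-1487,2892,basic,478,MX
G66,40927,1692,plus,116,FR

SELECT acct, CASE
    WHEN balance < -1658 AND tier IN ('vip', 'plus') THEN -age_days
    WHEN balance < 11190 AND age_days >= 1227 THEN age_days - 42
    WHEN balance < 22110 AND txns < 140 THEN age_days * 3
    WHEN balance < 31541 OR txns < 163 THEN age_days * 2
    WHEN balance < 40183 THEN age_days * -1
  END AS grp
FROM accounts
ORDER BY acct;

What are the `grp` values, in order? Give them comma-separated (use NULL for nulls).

-2260, 3835, NULL, 2850, 3384, 8928, 2766, NULL, 6654, 1006

acct=G17: balance < 40183 → -2260
acct=G30: balance < 11190 AND age_days >= 1227 → 3835
acct=G34: (no match → NULL) → NULL
acct=G55: balance < 11190 AND age_days >= 1227 → 2850
acct=G66: balance < 31541 OR txns < 163 → 3384
acct=G72: balance < 22110 AND txns < 140 → 8928
acct=G73: balance < 31541 OR txns < 163 → 2766
acct=G75: (no match → NULL) → NULL
acct=G77: balance < 31541 OR txns < 163 → 6654
acct=G92: balance < 31541 OR txns < 163 → 1006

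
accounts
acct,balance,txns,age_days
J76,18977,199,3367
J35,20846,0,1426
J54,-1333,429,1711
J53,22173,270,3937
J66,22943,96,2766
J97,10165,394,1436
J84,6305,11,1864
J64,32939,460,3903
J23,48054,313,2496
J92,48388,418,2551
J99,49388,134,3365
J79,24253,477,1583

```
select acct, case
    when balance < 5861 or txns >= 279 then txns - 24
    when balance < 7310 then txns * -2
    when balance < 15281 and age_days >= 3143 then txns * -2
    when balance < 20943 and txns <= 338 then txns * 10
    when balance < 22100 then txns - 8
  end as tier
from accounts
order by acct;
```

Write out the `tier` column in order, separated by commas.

acct=J23: balance < 5861 or txns >= 279 → 289
acct=J35: balance < 20943 and txns <= 338 → 0
acct=J53: (no match → NULL) → NULL
acct=J54: balance < 5861 or txns >= 279 → 405
acct=J64: balance < 5861 or txns >= 279 → 436
acct=J66: (no match → NULL) → NULL
acct=J76: balance < 20943 and txns <= 338 → 1990
acct=J79: balance < 5861 or txns >= 279 → 453
acct=J84: balance < 7310 → -22
acct=J92: balance < 5861 or txns >= 279 → 394
acct=J97: balance < 5861 or txns >= 279 → 370
acct=J99: (no match → NULL) → NULL

289, 0, NULL, 405, 436, NULL, 1990, 453, -22, 394, 370, NULL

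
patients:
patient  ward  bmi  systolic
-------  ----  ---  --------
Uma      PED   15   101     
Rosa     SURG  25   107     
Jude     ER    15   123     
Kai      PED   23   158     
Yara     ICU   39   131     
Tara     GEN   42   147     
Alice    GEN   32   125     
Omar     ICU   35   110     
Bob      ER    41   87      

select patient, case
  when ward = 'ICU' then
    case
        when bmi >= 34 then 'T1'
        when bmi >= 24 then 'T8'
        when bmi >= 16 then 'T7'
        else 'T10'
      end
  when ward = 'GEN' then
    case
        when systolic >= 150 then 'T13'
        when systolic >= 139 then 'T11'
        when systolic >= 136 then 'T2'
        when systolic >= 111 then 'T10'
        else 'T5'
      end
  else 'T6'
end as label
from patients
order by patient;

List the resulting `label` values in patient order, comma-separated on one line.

T10, T6, T6, T6, T1, T6, T11, T6, T1

patient=Alice: ward='GEN' → inner[systolic >= 111] → T10
patient=Bob: ward='ER' → outer ELSE → T6
patient=Jude: ward='ER' → outer ELSE → T6
patient=Kai: ward='PED' → outer ELSE → T6
patient=Omar: ward='ICU' → inner[bmi >= 34] → T1
patient=Rosa: ward='SURG' → outer ELSE → T6
patient=Tara: ward='GEN' → inner[systolic >= 139] → T11
patient=Uma: ward='PED' → outer ELSE → T6
patient=Yara: ward='ICU' → inner[bmi >= 34] → T1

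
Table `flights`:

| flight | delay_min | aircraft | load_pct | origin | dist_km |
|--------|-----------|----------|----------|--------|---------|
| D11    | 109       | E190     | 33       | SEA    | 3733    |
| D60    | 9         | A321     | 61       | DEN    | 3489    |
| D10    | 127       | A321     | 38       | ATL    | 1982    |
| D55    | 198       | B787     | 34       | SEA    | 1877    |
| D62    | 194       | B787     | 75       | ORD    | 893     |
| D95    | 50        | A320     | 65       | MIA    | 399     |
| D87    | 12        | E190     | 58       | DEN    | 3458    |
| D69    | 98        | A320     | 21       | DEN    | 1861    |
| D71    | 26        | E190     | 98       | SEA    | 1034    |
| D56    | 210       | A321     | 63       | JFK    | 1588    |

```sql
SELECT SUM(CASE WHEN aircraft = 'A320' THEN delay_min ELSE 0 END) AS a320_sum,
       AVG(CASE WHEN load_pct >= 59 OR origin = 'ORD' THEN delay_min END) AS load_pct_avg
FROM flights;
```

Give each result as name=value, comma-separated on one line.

[a320_sum: aircraft = 'A320']
flight=D11: ✗
flight=D60: ✗
flight=D10: ✗
flight=D55: ✗
flight=D62: ✗
flight=D95: ✓ → 50
flight=D87: ✗
flight=D69: ✓ → 98
flight=D71: ✗
flight=D56: ✗
a320_sum = 50 + 98 = 148
—
[load_pct_avg: load_pct >= 59 OR origin = 'ORD']
flight=D11: ✗
flight=D60: ✓ → 9
flight=D10: ✗
flight=D55: ✗
flight=D62: ✓ → 194
flight=D95: ✓ → 50
flight=D87: ✗
flight=D69: ✗
flight=D71: ✓ → 26
flight=D56: ✓ → 210
load_pct_avg = (9 + 194 + 50 + 26 + 210) / 5 = 97.8

a320_sum=148, load_pct_avg=97.8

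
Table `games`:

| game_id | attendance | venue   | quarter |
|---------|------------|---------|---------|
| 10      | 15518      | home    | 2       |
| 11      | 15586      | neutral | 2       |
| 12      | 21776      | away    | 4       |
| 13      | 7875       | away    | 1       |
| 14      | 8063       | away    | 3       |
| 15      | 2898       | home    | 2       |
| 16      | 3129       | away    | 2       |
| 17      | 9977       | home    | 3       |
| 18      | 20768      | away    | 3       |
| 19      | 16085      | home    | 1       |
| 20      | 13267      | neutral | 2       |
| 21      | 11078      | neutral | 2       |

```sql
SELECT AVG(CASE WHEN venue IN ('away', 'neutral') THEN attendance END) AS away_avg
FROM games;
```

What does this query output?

12692.75

game_id=10: ✗
game_id=11: ✓ → 15586
game_id=12: ✓ → 21776
game_id=13: ✓ → 7875
game_id=14: ✓ → 8063
game_id=15: ✗
game_id=16: ✓ → 3129
game_id=17: ✗
game_id=18: ✓ → 20768
game_id=19: ✗
game_id=20: ✓ → 13267
game_id=21: ✓ → 11078
away_avg = (15586 + 21776 + 7875 + 8063 + 3129 + 20768 + 13267 + 11078) / 8 = 12692.75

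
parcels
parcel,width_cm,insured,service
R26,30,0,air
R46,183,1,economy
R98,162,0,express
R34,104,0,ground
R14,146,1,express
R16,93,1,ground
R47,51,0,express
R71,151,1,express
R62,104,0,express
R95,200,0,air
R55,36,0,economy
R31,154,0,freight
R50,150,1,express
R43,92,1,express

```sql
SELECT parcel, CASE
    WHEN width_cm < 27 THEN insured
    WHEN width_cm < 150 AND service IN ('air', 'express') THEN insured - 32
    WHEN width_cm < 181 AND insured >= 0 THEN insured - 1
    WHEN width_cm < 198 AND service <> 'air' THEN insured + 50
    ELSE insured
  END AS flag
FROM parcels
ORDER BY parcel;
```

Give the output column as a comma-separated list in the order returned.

parcel=R14: width_cm < 150 AND service IN ('air', 'express') → -31
parcel=R16: width_cm < 181 AND insured >= 0 → 0
parcel=R26: width_cm < 150 AND service IN ('air', 'express') → -32
parcel=R31: width_cm < 181 AND insured >= 0 → -1
parcel=R34: width_cm < 181 AND insured >= 0 → -1
parcel=R43: width_cm < 150 AND service IN ('air', 'express') → -31
parcel=R46: width_cm < 198 AND service <> 'air' → 51
parcel=R47: width_cm < 150 AND service IN ('air', 'express') → -32
parcel=R50: width_cm < 181 AND insured >= 0 → 0
parcel=R55: width_cm < 181 AND insured >= 0 → -1
parcel=R62: width_cm < 150 AND service IN ('air', 'express') → -32
parcel=R71: width_cm < 181 AND insured >= 0 → 0
parcel=R95: ELSE → 0
parcel=R98: width_cm < 181 AND insured >= 0 → -1

-31, 0, -32, -1, -1, -31, 51, -32, 0, -1, -32, 0, 0, -1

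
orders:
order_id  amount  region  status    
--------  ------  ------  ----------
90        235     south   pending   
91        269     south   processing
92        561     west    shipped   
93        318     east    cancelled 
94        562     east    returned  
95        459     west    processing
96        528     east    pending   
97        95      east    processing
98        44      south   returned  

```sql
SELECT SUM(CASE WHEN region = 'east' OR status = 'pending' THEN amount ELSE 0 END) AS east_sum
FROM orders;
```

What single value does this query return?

order_id=90: ✓ → 235
order_id=91: ✗
order_id=92: ✗
order_id=93: ✓ → 318
order_id=94: ✓ → 562
order_id=95: ✗
order_id=96: ✓ → 528
order_id=97: ✓ → 95
order_id=98: ✗
east_sum = 235 + 318 + 562 + 528 + 95 = 1738

1738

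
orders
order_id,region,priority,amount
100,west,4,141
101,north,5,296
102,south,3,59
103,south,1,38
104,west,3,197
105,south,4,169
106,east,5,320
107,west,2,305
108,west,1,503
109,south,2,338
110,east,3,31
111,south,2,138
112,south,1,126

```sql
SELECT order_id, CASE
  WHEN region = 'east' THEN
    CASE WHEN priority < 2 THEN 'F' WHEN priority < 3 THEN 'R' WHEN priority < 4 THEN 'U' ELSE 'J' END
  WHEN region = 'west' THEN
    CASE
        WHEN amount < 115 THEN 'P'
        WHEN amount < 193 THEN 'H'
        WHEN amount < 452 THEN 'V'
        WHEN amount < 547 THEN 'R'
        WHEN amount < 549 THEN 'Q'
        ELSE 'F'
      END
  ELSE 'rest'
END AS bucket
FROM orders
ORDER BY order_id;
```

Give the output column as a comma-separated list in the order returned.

H, rest, rest, rest, V, rest, J, V, R, rest, U, rest, rest

order_id=100: region='west' → inner[amount < 193] → H
order_id=101: region='north' → outer ELSE → rest
order_id=102: region='south' → outer ELSE → rest
order_id=103: region='south' → outer ELSE → rest
order_id=104: region='west' → inner[amount < 452] → V
order_id=105: region='south' → outer ELSE → rest
order_id=106: region='east' → inner[ELSE] → J
order_id=107: region='west' → inner[amount < 452] → V
order_id=108: region='west' → inner[amount < 547] → R
order_id=109: region='south' → outer ELSE → rest
order_id=110: region='east' → inner[priority < 4] → U
order_id=111: region='south' → outer ELSE → rest
order_id=112: region='south' → outer ELSE → rest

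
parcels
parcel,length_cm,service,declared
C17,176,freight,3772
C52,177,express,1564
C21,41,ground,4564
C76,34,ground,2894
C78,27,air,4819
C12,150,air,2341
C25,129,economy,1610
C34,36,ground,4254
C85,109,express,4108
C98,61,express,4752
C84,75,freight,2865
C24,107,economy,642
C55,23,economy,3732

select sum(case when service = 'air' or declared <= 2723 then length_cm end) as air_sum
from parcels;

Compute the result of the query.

parcel=C17: ✗
parcel=C52: ✓ → 177
parcel=C21: ✗
parcel=C76: ✗
parcel=C78: ✓ → 27
parcel=C12: ✓ → 150
parcel=C25: ✓ → 129
parcel=C34: ✗
parcel=C85: ✗
parcel=C98: ✗
parcel=C84: ✗
parcel=C24: ✓ → 107
parcel=C55: ✗
air_sum = 177 + 27 + 150 + 129 + 107 = 590

590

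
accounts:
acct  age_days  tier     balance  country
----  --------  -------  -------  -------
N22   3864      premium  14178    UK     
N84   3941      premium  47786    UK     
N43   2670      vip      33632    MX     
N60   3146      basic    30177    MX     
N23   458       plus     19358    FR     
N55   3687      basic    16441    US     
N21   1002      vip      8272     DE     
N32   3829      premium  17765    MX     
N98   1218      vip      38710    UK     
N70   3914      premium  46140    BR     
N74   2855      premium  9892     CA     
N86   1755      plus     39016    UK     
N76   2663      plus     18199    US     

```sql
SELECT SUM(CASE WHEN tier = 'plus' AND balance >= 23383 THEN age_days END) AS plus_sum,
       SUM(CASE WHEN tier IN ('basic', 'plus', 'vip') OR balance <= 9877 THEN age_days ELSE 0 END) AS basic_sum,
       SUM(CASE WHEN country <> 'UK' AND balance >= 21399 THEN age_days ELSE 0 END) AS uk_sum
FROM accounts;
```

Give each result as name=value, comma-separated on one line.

[plus_sum: tier = 'plus' AND balance >= 23383]
acct=N22: ✗
acct=N84: ✗
acct=N43: ✗
acct=N60: ✗
acct=N23: ✗
acct=N55: ✗
acct=N21: ✗
acct=N32: ✗
acct=N98: ✗
acct=N70: ✗
acct=N74: ✗
acct=N86: ✓ → 1755
acct=N76: ✗
plus_sum = 1755
—
[basic_sum: tier IN ('basic', 'plus', 'vip') OR balance <= 9877]
acct=N22: ✗
acct=N84: ✗
acct=N43: ✓ → 2670
acct=N60: ✓ → 3146
acct=N23: ✓ → 458
acct=N55: ✓ → 3687
acct=N21: ✓ → 1002
acct=N32: ✗
acct=N98: ✓ → 1218
acct=N70: ✗
acct=N74: ✗
acct=N86: ✓ → 1755
acct=N76: ✓ → 2663
basic_sum = 2670 + 3146 + 458 + 3687 + 1002 + 1218 + 1755 + 2663 = 16599
—
[uk_sum: country <> 'UK' AND balance >= 21399]
acct=N22: ✗
acct=N84: ✗
acct=N43: ✓ → 2670
acct=N60: ✓ → 3146
acct=N23: ✗
acct=N55: ✗
acct=N21: ✗
acct=N32: ✗
acct=N98: ✗
acct=N70: ✓ → 3914
acct=N74: ✗
acct=N86: ✗
acct=N76: ✗
uk_sum = 2670 + 3146 + 3914 = 9730

plus_sum=1755, basic_sum=16599, uk_sum=9730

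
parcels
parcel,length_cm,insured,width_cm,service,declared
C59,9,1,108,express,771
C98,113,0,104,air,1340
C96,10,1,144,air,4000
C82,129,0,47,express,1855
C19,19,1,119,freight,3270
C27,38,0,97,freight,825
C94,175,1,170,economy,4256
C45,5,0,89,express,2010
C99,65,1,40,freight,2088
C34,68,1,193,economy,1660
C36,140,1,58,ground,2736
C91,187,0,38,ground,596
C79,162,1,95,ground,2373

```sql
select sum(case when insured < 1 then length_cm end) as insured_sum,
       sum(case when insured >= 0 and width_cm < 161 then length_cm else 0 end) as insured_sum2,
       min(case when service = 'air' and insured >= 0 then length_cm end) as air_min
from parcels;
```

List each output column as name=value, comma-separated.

[insured_sum: insured < 1]
parcel=C59: ✗
parcel=C98: ✓ → 113
parcel=C96: ✗
parcel=C82: ✓ → 129
parcel=C19: ✗
parcel=C27: ✓ → 38
parcel=C94: ✗
parcel=C45: ✓ → 5
parcel=C99: ✗
parcel=C34: ✗
parcel=C36: ✗
parcel=C91: ✓ → 187
parcel=C79: ✗
insured_sum = 113 + 129 + 38 + 5 + 187 = 472
—
[insured_sum2: insured >= 0 and width_cm < 161]
parcel=C59: ✓ → 9
parcel=C98: ✓ → 113
parcel=C96: ✓ → 10
parcel=C82: ✓ → 129
parcel=C19: ✓ → 19
parcel=C27: ✓ → 38
parcel=C94: ✗
parcel=C45: ✓ → 5
parcel=C99: ✓ → 65
parcel=C34: ✗
parcel=C36: ✓ → 140
parcel=C91: ✓ → 187
parcel=C79: ✓ → 162
insured_sum2 = 9 + 113 + 10 + 129 + 19 + 38 + 5 + 65 + 140 + 187 + 162 = 877
—
[air_min: service = 'air' and insured >= 0]
parcel=C59: ✗
parcel=C98: ✓ → 113
parcel=C96: ✓ → 10
parcel=C82: ✗
parcel=C19: ✗
parcel=C27: ✗
parcel=C94: ✗
parcel=C45: ✗
parcel=C99: ✗
parcel=C34: ✗
parcel=C36: ✗
parcel=C91: ✗
parcel=C79: ✗
air_min = MIN(113, 10) = 10

insured_sum=472, insured_sum2=877, air_min=10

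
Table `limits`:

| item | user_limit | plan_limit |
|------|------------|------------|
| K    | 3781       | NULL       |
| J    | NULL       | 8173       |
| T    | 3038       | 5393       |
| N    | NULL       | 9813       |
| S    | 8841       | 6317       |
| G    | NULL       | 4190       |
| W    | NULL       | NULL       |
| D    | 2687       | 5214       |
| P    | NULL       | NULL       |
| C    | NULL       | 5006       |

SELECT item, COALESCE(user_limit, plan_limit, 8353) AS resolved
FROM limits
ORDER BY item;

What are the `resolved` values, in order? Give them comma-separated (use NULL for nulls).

5006, 2687, 4190, 8173, 3781, 9813, 8353, 8841, 3038, 8353

item=C: user_limit=NULL, plan_limit=5006 → 5006
item=D: user_limit=2687 → 2687
item=G: user_limit=NULL, plan_limit=4190 → 4190
item=J: user_limit=NULL, plan_limit=8173 → 8173
item=K: user_limit=3781 → 3781
item=N: user_limit=NULL, plan_limit=9813 → 9813
item=P: user_limit=NULL, plan_limit=NULL, → literal 8353 → 8353
item=S: user_limit=8841 → 8841
item=T: user_limit=3038 → 3038
item=W: user_limit=NULL, plan_limit=NULL, → literal 8353 → 8353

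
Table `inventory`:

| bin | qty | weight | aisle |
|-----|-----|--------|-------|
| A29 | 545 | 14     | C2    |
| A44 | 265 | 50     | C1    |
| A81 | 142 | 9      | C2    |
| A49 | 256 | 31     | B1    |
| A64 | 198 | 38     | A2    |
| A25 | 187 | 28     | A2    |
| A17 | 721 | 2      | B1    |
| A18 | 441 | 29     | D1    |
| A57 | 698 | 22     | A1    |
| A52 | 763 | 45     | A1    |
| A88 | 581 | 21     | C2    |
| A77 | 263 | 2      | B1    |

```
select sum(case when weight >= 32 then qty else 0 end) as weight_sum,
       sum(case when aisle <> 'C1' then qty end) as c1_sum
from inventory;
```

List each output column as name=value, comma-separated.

[weight_sum: weight >= 32]
bin=A29: ✗
bin=A44: ✓ → 265
bin=A81: ✗
bin=A49: ✗
bin=A64: ✓ → 198
bin=A25: ✗
bin=A17: ✗
bin=A18: ✗
bin=A57: ✗
bin=A52: ✓ → 763
bin=A88: ✗
bin=A77: ✗
weight_sum = 265 + 198 + 763 = 1226
—
[c1_sum: aisle <> 'C1']
bin=A29: ✓ → 545
bin=A44: ✗
bin=A81: ✓ → 142
bin=A49: ✓ → 256
bin=A64: ✓ → 198
bin=A25: ✓ → 187
bin=A17: ✓ → 721
bin=A18: ✓ → 441
bin=A57: ✓ → 698
bin=A52: ✓ → 763
bin=A88: ✓ → 581
bin=A77: ✓ → 263
c1_sum = 545 + 142 + 256 + 198 + 187 + 721 + 441 + 698 + 763 + 581 + 263 = 4795

weight_sum=1226, c1_sum=4795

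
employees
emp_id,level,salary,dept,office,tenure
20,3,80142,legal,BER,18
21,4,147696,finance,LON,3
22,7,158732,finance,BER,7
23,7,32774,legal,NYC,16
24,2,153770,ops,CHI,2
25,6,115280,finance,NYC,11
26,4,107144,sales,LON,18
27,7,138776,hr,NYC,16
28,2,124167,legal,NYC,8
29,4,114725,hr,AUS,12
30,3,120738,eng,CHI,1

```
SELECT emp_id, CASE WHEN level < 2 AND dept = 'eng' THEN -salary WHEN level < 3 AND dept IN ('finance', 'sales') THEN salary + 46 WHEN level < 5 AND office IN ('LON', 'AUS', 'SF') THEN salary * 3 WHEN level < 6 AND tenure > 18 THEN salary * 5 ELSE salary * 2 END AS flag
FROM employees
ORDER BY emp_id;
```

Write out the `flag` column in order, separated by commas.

160284, 443088, 317464, 65548, 307540, 230560, 321432, 277552, 248334, 344175, 241476

emp_id=20: ELSE → 160284
emp_id=21: level < 5 AND office IN ('LON', 'AUS', 'SF') → 443088
emp_id=22: ELSE → 317464
emp_id=23: ELSE → 65548
emp_id=24: ELSE → 307540
emp_id=25: ELSE → 230560
emp_id=26: level < 5 AND office IN ('LON', 'AUS', 'SF') → 321432
emp_id=27: ELSE → 277552
emp_id=28: ELSE → 248334
emp_id=29: level < 5 AND office IN ('LON', 'AUS', 'SF') → 344175
emp_id=30: ELSE → 241476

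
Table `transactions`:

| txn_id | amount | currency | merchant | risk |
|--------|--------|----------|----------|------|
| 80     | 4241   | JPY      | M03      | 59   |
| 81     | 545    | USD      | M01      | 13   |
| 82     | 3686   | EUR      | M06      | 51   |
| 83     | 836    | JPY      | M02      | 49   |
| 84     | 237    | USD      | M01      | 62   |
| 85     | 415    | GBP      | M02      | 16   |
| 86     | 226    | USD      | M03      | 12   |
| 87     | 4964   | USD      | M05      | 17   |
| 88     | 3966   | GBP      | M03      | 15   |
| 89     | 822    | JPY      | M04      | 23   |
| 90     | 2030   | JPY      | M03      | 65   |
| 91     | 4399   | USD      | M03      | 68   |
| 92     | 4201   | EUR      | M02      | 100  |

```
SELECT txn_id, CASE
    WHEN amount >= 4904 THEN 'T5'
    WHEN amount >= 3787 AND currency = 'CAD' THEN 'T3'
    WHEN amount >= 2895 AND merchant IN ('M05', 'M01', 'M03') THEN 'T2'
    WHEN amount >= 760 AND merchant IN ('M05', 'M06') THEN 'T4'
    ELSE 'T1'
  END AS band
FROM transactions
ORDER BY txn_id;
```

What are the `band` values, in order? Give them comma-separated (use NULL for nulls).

T2, T1, T4, T1, T1, T1, T1, T5, T2, T1, T1, T2, T1

txn_id=80: amount >= 2895 AND merchant IN ('M05', 'M01', 'M03') → T2
txn_id=81: ELSE → T1
txn_id=82: amount >= 760 AND merchant IN ('M05', 'M06') → T4
txn_id=83: ELSE → T1
txn_id=84: ELSE → T1
txn_id=85: ELSE → T1
txn_id=86: ELSE → T1
txn_id=87: amount >= 4904 → T5
txn_id=88: amount >= 2895 AND merchant IN ('M05', 'M01', 'M03') → T2
txn_id=89: ELSE → T1
txn_id=90: ELSE → T1
txn_id=91: amount >= 2895 AND merchant IN ('M05', 'M01', 'M03') → T2
txn_id=92: ELSE → T1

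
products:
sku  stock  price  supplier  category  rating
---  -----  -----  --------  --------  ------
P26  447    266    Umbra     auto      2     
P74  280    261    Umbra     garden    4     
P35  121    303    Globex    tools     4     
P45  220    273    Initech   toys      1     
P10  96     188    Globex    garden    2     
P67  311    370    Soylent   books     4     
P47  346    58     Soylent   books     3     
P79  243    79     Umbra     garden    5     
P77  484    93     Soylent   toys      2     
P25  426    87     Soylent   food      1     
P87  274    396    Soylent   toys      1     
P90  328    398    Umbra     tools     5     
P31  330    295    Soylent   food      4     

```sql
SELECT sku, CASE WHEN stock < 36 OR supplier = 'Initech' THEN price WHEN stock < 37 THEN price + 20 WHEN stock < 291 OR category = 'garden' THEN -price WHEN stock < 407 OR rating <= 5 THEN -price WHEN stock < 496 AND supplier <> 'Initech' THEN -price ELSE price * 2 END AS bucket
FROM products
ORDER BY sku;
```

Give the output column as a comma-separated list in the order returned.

-188, -87, -266, -295, -303, 273, -58, -370, -261, -93, -79, -396, -398

sku=P10: stock < 291 OR category = 'garden' → -188
sku=P25: stock < 407 OR rating <= 5 → -87
sku=P26: stock < 407 OR rating <= 5 → -266
sku=P31: stock < 407 OR rating <= 5 → -295
sku=P35: stock < 291 OR category = 'garden' → -303
sku=P45: stock < 36 OR supplier = 'Initech' → 273
sku=P47: stock < 407 OR rating <= 5 → -58
sku=P67: stock < 407 OR rating <= 5 → -370
sku=P74: stock < 291 OR category = 'garden' → -261
sku=P77: stock < 407 OR rating <= 5 → -93
sku=P79: stock < 291 OR category = 'garden' → -79
sku=P87: stock < 291 OR category = 'garden' → -396
sku=P90: stock < 407 OR rating <= 5 → -398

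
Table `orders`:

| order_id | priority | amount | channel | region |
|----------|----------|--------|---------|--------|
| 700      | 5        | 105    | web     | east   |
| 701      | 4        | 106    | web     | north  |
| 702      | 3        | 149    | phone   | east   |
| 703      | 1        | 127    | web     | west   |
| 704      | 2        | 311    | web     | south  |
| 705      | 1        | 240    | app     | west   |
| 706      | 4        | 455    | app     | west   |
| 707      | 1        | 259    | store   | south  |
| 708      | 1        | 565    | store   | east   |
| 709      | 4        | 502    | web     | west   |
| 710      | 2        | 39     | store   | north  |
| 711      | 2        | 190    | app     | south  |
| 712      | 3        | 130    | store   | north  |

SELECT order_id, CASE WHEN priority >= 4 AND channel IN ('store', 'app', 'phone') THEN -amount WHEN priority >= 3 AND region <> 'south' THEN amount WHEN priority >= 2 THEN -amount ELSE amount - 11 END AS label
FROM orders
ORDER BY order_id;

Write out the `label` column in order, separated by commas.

order_id=700: priority >= 3 AND region <> 'south' → 105
order_id=701: priority >= 3 AND region <> 'south' → 106
order_id=702: priority >= 3 AND region <> 'south' → 149
order_id=703: ELSE → 116
order_id=704: priority >= 2 → -311
order_id=705: ELSE → 229
order_id=706: priority >= 4 AND channel IN ('store', 'app', 'phone') → -455
order_id=707: ELSE → 248
order_id=708: ELSE → 554
order_id=709: priority >= 3 AND region <> 'south' → 502
order_id=710: priority >= 2 → -39
order_id=711: priority >= 2 → -190
order_id=712: priority >= 3 AND region <> 'south' → 130

105, 106, 149, 116, -311, 229, -455, 248, 554, 502, -39, -190, 130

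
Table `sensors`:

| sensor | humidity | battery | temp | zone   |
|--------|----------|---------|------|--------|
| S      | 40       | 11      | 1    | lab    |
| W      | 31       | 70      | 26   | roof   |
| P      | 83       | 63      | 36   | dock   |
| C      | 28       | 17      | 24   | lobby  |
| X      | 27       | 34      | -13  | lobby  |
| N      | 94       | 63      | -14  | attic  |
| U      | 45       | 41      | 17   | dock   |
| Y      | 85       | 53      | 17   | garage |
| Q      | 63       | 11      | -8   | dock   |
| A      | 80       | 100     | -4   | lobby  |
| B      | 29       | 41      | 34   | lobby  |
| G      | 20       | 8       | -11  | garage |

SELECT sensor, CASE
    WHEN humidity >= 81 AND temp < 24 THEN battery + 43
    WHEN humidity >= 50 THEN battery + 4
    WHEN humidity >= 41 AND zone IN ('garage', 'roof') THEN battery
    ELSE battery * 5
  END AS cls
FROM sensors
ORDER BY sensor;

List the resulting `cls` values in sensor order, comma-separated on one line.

104, 205, 85, 40, 106, 67, 15, 55, 205, 350, 170, 96

sensor=A: humidity >= 50 → 104
sensor=B: ELSE → 205
sensor=C: ELSE → 85
sensor=G: ELSE → 40
sensor=N: humidity >= 81 AND temp < 24 → 106
sensor=P: humidity >= 50 → 67
sensor=Q: humidity >= 50 → 15
sensor=S: ELSE → 55
sensor=U: ELSE → 205
sensor=W: ELSE → 350
sensor=X: ELSE → 170
sensor=Y: humidity >= 81 AND temp < 24 → 96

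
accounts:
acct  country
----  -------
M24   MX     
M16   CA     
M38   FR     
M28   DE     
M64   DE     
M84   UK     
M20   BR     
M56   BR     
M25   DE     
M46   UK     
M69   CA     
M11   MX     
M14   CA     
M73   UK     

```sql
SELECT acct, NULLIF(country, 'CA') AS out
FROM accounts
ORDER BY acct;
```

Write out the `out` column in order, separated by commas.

MX, NULL, NULL, BR, MX, DE, DE, FR, UK, BR, DE, NULL, UK, UK

acct=M11: country=MX vs CA: differ → MX
acct=M14: country=CA vs CA: equal → NULL
acct=M16: country=CA vs CA: equal → NULL
acct=M20: country=BR vs CA: differ → BR
acct=M24: country=MX vs CA: differ → MX
acct=M25: country=DE vs CA: differ → DE
acct=M28: country=DE vs CA: differ → DE
acct=M38: country=FR vs CA: differ → FR
acct=M46: country=UK vs CA: differ → UK
acct=M56: country=BR vs CA: differ → BR
acct=M64: country=DE vs CA: differ → DE
acct=M69: country=CA vs CA: equal → NULL
acct=M73: country=UK vs CA: differ → UK
acct=M84: country=UK vs CA: differ → UK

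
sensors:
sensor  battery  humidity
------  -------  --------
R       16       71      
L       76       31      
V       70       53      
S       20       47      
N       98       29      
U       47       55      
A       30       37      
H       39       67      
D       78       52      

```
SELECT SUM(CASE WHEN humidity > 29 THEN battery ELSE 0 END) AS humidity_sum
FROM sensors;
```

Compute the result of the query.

376

sensor=R: ✓ → 16
sensor=L: ✓ → 76
sensor=V: ✓ → 70
sensor=S: ✓ → 20
sensor=N: ✗
sensor=U: ✓ → 47
sensor=A: ✓ → 30
sensor=H: ✓ → 39
sensor=D: ✓ → 78
humidity_sum = 16 + 76 + 70 + 20 + 47 + 30 + 39 + 78 = 376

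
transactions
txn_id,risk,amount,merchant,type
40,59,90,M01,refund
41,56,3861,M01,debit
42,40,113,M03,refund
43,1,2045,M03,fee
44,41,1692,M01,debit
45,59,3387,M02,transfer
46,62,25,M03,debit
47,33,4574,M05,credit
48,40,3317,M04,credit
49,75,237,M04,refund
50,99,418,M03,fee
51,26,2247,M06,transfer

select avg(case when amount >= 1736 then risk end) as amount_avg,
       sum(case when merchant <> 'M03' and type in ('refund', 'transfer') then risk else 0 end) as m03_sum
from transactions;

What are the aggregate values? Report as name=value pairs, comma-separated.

amount_avg=35.8333333333, m03_sum=219

[amount_avg: amount >= 1736]
txn_id=40: ✗
txn_id=41: ✓ → 56
txn_id=42: ✗
txn_id=43: ✓ → 1
txn_id=44: ✗
txn_id=45: ✓ → 59
txn_id=46: ✗
txn_id=47: ✓ → 33
txn_id=48: ✓ → 40
txn_id=49: ✗
txn_id=50: ✗
txn_id=51: ✓ → 26
amount_avg = (56 + 1 + 59 + 33 + 40 + 26) / 6 = 35.8333333333
—
[m03_sum: merchant <> 'M03' and type in ('refund', 'transfer')]
txn_id=40: ✓ → 59
txn_id=41: ✗
txn_id=42: ✗
txn_id=43: ✗
txn_id=44: ✗
txn_id=45: ✓ → 59
txn_id=46: ✗
txn_id=47: ✗
txn_id=48: ✗
txn_id=49: ✓ → 75
txn_id=50: ✗
txn_id=51: ✓ → 26
m03_sum = 59 + 59 + 75 + 26 = 219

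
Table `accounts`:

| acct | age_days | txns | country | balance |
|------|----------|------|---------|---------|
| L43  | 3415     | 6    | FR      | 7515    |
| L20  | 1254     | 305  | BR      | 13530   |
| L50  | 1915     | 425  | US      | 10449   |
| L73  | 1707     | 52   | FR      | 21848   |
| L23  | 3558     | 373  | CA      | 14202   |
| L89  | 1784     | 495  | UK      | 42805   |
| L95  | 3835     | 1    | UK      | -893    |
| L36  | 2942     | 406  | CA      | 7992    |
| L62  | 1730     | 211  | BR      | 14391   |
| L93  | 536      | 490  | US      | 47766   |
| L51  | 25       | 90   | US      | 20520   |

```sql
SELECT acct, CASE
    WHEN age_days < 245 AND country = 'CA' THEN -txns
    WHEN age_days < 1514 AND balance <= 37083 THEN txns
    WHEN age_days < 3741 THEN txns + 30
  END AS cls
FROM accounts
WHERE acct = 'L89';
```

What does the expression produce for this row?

525

acct = L89: age_days=1784, txns=495, country=UK, balance=42805.
age_days < 245 AND country = 'CA' → false
age_days < 1514 AND balance <= 37083 → false
age_days < 3741 → true → 525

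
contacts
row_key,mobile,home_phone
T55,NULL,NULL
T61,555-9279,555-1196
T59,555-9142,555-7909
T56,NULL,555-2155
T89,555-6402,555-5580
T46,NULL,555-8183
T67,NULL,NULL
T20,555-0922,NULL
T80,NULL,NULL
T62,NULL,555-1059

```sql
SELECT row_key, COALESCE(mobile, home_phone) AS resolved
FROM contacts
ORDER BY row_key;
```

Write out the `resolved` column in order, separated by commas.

555-0922, 555-8183, NULL, 555-2155, 555-9142, 555-9279, 555-1059, NULL, NULL, 555-6402

row_key=T20: mobile=555-0922 → 555-0922
row_key=T46: mobile=NULL, home_phone=555-8183 → 555-8183
row_key=T55: mobile=NULL, home_phone=NULL (all NULL) → NULL
row_key=T56: mobile=NULL, home_phone=555-2155 → 555-2155
row_key=T59: mobile=555-9142 → 555-9142
row_key=T61: mobile=555-9279 → 555-9279
row_key=T62: mobile=NULL, home_phone=555-1059 → 555-1059
row_key=T67: mobile=NULL, home_phone=NULL (all NULL) → NULL
row_key=T80: mobile=NULL, home_phone=NULL (all NULL) → NULL
row_key=T89: mobile=555-6402 → 555-6402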